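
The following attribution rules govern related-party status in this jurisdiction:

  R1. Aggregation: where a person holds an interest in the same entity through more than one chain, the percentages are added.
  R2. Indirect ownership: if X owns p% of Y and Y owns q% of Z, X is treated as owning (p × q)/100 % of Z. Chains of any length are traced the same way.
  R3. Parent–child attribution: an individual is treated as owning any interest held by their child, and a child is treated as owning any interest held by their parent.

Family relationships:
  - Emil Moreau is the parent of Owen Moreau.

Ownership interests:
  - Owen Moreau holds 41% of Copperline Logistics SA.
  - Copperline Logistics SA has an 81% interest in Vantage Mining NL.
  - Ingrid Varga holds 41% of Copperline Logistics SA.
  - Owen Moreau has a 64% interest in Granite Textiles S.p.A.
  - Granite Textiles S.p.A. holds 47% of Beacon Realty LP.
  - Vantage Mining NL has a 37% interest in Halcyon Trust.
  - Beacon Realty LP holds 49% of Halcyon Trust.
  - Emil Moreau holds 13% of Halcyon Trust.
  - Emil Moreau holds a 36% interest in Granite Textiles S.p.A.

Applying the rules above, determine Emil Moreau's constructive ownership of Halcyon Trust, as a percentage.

By parent–child attribution (R3), Emil Moreau is treated as also owning Owen Moreau's interest in Granite Textiles S.p.A, giving 36% + 64% = 100%.
By parent–child attribution (R3), Emil Moreau is treated as owning Owen Moreau's 41% interest in Copperline Logistics SA.
Chain via Granite Textiles S.p.A. → Beacon Realty LP (R2): 100% × 47% × 49% = 23.03% of Halcyon Trust.
Direct interest in Halcyon Trust: 13%.
Chain via Copperline Logistics SA → Vantage Mining NL (R2): 41% × 81% × 37% = 12.2877% of Halcyon Trust.
Aggregating (R1): 23.03% + 13% + 12.2877% = 48.3177%.

48.3177%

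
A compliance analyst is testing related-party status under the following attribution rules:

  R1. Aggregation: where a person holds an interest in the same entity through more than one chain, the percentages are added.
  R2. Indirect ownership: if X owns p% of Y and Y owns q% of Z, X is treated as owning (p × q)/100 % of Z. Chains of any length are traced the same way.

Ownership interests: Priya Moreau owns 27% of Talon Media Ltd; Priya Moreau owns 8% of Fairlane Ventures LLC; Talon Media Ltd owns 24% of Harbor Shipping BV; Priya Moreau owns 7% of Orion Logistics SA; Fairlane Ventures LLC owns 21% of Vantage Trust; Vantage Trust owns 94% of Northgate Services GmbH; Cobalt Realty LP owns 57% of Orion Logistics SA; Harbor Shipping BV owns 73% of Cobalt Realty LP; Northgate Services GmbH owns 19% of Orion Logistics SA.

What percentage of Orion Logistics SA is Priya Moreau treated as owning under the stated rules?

9.996376%

Chain via Fairlane Ventures LLC → Vantage Trust → Northgate Services GmbH (R2): 8% × 21% × 94% × 19% = 0.300048% of Orion Logistics SA.
Chain via Talon Media Ltd → Harbor Shipping BV → Cobalt Realty LP (R2): 27% × 24% × 73% × 57% = 2.696328% of Orion Logistics SA.
Direct interest in Orion Logistics SA: 7%.
Aggregating (R1): 0.300048% + 2.696328% + 7% = 9.996376%.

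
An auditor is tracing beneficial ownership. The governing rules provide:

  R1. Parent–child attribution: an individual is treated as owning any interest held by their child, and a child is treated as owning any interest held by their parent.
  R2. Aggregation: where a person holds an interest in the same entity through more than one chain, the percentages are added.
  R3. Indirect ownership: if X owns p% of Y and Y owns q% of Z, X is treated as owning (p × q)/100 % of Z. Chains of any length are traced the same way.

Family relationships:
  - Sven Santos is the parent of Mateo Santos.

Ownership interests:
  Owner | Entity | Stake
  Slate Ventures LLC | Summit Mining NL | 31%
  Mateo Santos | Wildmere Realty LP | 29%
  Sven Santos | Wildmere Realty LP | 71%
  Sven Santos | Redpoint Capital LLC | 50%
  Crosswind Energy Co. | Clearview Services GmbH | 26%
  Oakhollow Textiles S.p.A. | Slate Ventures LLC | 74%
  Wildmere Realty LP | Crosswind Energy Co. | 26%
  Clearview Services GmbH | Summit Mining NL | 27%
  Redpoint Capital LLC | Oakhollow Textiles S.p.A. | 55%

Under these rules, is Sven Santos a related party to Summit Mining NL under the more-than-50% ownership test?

By parent–child attribution (R1), Sven Santos is treated as also owning Mateo Santos's interest in Wildmere Realty LP, giving 71% + 29% = 100%.
Chain via Redpoint Capital LLC → Oakhollow Textiles S.p.A. → Slate Ventures LLC (R3): 50% × 55% × 74% × 31% = 6.3085% of Summit Mining NL.
Chain via Wildmere Realty LP → Crosswind Energy Co. → Clearview Services GmbH (R3): 100% × 26% × 26% × 27% = 1.8252% of Summit Mining NL.
Aggregating (R2): 6.3085% + 1.8252% = 8.1337%.
8.1337% does not exceed the 50% threshold, so Sven is not a related party to Summit Mining NL.

No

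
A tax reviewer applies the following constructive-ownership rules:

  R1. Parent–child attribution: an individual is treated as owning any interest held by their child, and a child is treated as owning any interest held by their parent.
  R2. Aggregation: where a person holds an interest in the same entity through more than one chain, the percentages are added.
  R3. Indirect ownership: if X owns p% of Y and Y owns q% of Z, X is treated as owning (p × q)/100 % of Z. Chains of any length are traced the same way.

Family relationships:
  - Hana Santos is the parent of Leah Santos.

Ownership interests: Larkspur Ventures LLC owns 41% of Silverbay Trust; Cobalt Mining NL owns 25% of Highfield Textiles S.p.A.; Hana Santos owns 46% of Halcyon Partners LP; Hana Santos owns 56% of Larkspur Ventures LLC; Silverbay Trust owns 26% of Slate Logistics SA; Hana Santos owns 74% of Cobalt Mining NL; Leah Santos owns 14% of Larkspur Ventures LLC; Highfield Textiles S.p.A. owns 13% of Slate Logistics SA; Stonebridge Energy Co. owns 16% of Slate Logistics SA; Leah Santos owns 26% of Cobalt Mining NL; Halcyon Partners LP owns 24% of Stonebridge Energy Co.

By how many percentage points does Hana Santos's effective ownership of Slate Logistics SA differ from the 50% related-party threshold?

37.5216

By parent–child attribution (R1), Hana Santos is treated as also owning Leah Santos's interest in Larkspur Ventures LLC, giving 56% + 14% = 70%.
By parent–child attribution (R1), Hana Santos is treated as also owning Leah Santos's interest in Cobalt Mining NL, giving 74% + 26% = 100%.
Chain via Larkspur Ventures LLC → Silverbay Trust (R3): 70% × 41% × 26% = 7.462% of Slate Logistics SA.
Chain via Cobalt Mining NL → Highfield Textiles S.p.A. (R3): 100% × 25% × 13% = 3.25% of Slate Logistics SA.
Chain via Halcyon Partners LP → Stonebridge Energy Co. (R3): 46% × 24% × 16% = 1.7664% of Slate Logistics SA.
Aggregating (R2): 7.462% + 3.25% + 1.7664% = 12.4784%.
12.4784% falls short of the 50% threshold by 37.5216 percentage points.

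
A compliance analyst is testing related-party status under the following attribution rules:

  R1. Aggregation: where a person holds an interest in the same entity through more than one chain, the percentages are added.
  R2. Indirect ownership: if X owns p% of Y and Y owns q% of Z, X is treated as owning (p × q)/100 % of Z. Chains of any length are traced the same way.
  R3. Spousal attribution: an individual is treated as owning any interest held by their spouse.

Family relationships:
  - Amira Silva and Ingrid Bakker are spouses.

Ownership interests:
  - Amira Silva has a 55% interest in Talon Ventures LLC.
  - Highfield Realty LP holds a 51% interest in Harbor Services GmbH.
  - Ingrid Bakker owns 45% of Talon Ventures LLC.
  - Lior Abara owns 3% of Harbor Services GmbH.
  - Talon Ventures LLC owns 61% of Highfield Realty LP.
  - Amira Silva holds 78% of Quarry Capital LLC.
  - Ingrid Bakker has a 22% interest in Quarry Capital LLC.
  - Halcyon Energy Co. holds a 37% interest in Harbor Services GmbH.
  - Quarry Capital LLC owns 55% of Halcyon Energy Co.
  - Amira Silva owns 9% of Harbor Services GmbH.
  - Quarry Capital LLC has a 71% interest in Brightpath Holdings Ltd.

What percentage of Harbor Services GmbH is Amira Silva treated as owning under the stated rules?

By spousal attribution (R3), Amira Silva is treated as also owning Ingrid Bakker's interest in Talon Ventures LLC, giving 55% + 45% = 100%.
By spousal attribution (R3), Amira Silva is treated as also owning Ingrid Bakker's interest in Quarry Capital LLC, giving 78% + 22% = 100%.
Chain via Talon Ventures LLC → Highfield Realty LP (R2): 100% × 61% × 51% = 31.11% of Harbor Services GmbH.
Chain via Quarry Capital LLC → Halcyon Energy Co. (R2): 100% × 55% × 37% = 20.35% of Harbor Services GmbH.
Direct interest in Harbor Services GmbH: 9%.
Aggregating (R1): 31.11% + 20.35% + 9% = 60.46%.

60.46%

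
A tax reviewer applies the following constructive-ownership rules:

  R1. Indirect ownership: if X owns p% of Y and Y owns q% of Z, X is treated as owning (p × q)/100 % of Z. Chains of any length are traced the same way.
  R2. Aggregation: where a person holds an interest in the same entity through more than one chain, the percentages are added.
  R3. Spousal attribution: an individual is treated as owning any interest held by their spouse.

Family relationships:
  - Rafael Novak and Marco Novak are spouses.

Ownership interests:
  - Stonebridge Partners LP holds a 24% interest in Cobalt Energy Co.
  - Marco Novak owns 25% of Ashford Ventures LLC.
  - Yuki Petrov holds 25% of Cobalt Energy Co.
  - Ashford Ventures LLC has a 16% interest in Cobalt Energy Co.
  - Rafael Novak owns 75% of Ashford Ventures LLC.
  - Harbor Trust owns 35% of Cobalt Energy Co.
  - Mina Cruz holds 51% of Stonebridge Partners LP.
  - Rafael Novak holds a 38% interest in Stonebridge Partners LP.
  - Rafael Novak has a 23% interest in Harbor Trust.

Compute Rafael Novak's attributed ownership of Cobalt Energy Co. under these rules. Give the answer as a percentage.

By spousal attribution (R3), Rafael Novak is treated as also owning Marco Novak's interest in Ashford Ventures LLC, giving 75% + 25% = 100%.
Chain via Harbor Trust (R1): 23% × 35% = 8.05% of Cobalt Energy Co.
Chain via Stonebridge Partners LP (R1): 38% × 24% = 9.12% of Cobalt Energy Co.
Chain via Ashford Ventures LLC (R1): 100% × 16% = 16% of Cobalt Energy Co.
Aggregating (R2): 8.05% + 9.12% + 16% = 33.17%.

33.17%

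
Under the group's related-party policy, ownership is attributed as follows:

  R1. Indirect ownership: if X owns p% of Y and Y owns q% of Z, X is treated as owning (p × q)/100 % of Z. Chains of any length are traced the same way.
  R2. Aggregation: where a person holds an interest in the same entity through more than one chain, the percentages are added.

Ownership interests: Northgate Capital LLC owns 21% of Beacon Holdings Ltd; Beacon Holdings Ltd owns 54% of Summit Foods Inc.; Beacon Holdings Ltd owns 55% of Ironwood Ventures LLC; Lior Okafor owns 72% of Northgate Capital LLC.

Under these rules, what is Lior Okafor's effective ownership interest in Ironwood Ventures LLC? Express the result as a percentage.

8.316%

Chain via Northgate Capital LLC → Beacon Holdings Ltd (R1): 72% × 21% × 55% = 8.316% of Ironwood Ventures LLC.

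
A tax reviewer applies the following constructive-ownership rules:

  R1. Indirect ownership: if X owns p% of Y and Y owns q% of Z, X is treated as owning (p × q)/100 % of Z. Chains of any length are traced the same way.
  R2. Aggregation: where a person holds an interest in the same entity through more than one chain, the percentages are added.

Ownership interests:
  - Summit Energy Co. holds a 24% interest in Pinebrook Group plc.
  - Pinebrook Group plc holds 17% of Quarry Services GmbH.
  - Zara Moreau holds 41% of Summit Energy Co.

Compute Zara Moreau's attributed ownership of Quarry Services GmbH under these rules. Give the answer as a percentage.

Chain via Summit Energy Co. → Pinebrook Group plc (R1): 41% × 24% × 17% = 1.6728% of Quarry Services GmbH.

1.6728%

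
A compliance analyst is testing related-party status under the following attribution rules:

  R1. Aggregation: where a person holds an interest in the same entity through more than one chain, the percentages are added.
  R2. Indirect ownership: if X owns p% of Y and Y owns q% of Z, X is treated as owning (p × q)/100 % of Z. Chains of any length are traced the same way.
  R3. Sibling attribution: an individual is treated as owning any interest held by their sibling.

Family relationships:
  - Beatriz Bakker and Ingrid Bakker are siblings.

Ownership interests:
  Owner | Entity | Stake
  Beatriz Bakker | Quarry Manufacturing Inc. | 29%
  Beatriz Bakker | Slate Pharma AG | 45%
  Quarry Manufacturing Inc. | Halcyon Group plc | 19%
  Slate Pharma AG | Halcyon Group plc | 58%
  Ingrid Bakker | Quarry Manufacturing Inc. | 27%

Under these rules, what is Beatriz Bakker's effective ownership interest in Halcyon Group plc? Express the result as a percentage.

By sibling attribution (R3), Beatriz Bakker is treated as also owning Ingrid Bakker's interest in Quarry Manufacturing Inc, giving 29% + 27% = 56%.
Chain via Quarry Manufacturing Inc. (R2): 56% × 19% = 10.64% of Halcyon Group plc.
Chain via Slate Pharma AG (R2): 45% × 58% = 26.1% of Halcyon Group plc.
Aggregating (R1): 10.64% + 26.1% = 36.74%.

36.74%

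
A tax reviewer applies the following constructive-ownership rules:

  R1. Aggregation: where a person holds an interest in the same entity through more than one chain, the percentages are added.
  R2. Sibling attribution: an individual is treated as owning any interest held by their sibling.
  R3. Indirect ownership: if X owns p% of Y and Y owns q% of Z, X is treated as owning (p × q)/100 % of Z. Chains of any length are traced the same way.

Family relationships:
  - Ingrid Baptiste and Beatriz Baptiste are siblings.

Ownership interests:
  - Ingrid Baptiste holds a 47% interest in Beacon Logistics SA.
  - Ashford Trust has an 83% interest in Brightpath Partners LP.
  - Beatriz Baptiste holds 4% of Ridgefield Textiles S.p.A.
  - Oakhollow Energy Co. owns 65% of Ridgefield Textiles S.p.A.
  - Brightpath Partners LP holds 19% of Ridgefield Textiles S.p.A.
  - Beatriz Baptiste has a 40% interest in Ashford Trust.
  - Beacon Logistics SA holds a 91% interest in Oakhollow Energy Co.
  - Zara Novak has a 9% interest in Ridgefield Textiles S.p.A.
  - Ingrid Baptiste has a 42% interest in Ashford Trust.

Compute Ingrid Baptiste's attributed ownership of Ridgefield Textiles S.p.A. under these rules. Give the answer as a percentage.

44.7319%

By sibling attribution (R2), Ingrid Baptiste is treated as also owning Beatriz Baptiste's interest in Ashford Trust, giving 42% + 40% = 82%.
By sibling attribution (R2), Ingrid Baptiste is treated as owning Beatriz Baptiste's 4% interest in Ridgefield Textiles S.p.A.
Chain via Ashford Trust → Brightpath Partners LP (R3): 82% × 83% × 19% = 12.9314% of Ridgefield Textiles S.p.A.
Chain via Beacon Logistics SA → Oakhollow Energy Co. (R3): 47% × 91% × 65% = 27.8005% of Ridgefield Textiles S.p.A.
Direct interest in Ridgefield Textiles S.p.A: 4%.
Aggregating (R1): 12.9314% + 27.8005% + 4% = 44.7319%.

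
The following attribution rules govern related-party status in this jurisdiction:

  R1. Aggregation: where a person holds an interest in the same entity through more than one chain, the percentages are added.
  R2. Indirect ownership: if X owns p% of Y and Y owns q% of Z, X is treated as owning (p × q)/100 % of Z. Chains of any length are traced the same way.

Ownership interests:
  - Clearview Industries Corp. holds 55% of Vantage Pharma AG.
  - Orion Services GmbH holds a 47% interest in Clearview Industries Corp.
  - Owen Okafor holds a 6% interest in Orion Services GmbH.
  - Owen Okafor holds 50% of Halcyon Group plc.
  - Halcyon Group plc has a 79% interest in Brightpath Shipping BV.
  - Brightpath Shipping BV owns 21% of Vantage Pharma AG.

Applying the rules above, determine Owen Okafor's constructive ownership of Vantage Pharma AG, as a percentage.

Chain via Halcyon Group plc → Brightpath Shipping BV (R2): 50% × 79% × 21% = 8.295% of Vantage Pharma AG.
Chain via Orion Services GmbH → Clearview Industries Corp. (R2): 6% × 47% × 55% = 1.551% of Vantage Pharma AG.
Aggregating (R1): 8.295% + 1.551% = 9.846%.

9.846%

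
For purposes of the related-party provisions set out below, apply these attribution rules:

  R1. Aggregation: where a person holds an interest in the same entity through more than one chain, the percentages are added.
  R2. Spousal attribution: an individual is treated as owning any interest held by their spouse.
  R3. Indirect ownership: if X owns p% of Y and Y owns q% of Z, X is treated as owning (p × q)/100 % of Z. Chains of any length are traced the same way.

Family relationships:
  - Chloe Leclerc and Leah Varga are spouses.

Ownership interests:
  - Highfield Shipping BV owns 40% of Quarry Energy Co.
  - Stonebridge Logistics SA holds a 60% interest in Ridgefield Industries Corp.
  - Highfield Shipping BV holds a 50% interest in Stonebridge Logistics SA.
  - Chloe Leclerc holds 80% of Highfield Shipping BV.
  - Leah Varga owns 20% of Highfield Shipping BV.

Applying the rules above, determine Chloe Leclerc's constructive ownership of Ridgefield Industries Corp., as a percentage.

30%

By spousal attribution (R2), Chloe Leclerc is treated as also owning Leah Varga's interest in Highfield Shipping BV, giving 80% + 20% = 100%.
Chain via Highfield Shipping BV → Stonebridge Logistics SA (R3): 100% × 50% × 60% = 30% of Ridgefield Industries Corp.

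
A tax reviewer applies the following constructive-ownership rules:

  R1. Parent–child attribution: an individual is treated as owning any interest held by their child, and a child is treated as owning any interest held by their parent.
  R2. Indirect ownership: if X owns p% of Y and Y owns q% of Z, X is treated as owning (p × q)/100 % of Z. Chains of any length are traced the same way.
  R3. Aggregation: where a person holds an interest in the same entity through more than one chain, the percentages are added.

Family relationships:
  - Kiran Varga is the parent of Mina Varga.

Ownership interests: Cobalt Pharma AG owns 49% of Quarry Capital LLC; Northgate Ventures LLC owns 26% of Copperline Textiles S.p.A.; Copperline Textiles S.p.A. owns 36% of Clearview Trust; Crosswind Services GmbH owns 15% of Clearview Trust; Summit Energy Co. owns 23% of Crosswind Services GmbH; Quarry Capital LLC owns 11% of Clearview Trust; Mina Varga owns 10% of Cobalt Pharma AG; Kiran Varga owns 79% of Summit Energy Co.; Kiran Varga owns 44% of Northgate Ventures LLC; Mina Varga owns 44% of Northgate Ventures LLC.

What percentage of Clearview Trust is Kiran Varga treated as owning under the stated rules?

By parent–child attribution (R1), Kiran Varga is treated as also owning Mina Varga's interest in Northgate Ventures LLC, giving 44% + 44% = 88%.
By parent–child attribution (R1), Kiran Varga is treated as owning Mina Varga's 10% interest in Cobalt Pharma AG.
Chain via Summit Energy Co. → Crosswind Services GmbH (R2): 79% × 23% × 15% = 2.7255% of Clearview Trust.
Chain via Northgate Ventures LLC → Copperline Textiles S.p.A. (R2): 88% × 26% × 36% = 8.2368% of Clearview Trust.
Chain via Cobalt Pharma AG → Quarry Capital LLC (R2): 10% × 49% × 11% = 0.539% of Clearview Trust.
Aggregating (R3): 2.7255% + 8.2368% + 0.539% = 11.5013%.

11.5013%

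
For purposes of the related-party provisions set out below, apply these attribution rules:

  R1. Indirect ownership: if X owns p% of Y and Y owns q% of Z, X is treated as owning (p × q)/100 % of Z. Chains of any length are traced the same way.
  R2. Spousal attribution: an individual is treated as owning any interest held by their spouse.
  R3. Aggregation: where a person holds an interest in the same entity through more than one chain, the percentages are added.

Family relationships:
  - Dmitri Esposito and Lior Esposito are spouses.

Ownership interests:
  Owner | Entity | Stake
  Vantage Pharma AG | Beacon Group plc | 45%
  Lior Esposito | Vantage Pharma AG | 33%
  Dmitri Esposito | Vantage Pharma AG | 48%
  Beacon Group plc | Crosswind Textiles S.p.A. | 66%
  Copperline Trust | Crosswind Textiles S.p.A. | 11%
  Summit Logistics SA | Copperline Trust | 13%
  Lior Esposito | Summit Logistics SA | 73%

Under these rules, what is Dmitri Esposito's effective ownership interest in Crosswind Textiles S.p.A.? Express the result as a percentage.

By spousal attribution (R2), Dmitri Esposito is treated as also owning Lior Esposito's interest in Vantage Pharma AG, giving 48% + 33% = 81%.
By spousal attribution (R2), Dmitri Esposito is treated as owning Lior Esposito's 73% interest in Summit Logistics SA.
Chain via Vantage Pharma AG → Beacon Group plc (R1): 81% × 45% × 66% = 24.057% of Crosswind Textiles S.p.A.
Chain via Summit Logistics SA → Copperline Trust (R1): 73% × 13% × 11% = 1.0439% of Crosswind Textiles S.p.A.
Aggregating (R3): 24.057% + 1.0439% = 25.1009%.

25.1009%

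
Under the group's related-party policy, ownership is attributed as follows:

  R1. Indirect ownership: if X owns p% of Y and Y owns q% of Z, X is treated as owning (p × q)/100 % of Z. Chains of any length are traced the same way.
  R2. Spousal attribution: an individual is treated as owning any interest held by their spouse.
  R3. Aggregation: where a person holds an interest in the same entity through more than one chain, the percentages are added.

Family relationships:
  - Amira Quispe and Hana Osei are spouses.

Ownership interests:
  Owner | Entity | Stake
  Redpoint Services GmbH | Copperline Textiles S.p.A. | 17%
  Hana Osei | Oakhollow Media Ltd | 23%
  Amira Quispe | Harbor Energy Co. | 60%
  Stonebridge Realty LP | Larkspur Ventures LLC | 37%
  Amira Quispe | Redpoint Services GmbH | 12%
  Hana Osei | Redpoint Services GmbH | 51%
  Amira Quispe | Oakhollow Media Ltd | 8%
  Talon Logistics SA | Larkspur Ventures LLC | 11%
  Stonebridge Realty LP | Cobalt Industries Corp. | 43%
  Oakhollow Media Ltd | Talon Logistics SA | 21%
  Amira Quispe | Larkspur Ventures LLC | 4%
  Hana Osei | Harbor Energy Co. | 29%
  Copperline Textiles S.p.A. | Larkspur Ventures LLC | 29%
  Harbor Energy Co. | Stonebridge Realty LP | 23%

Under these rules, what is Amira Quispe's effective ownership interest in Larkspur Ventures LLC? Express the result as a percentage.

15.3959%

By spousal attribution (R2), Amira Quispe is treated as also owning Hana Osei's interest in Redpoint Services GmbH, giving 12% + 51% = 63%.
By spousal attribution (R2), Amira Quispe is treated as also owning Hana Osei's interest in Harbor Energy Co, giving 60% + 29% = 89%.
By spousal attribution (R2), Amira Quispe is treated as also owning Hana Osei's interest in Oakhollow Media Ltd, giving 8% + 23% = 31%.
Chain via Redpoint Services GmbH → Copperline Textiles S.p.A. (R1): 63% × 17% × 29% = 3.1059% of Larkspur Ventures LLC.
Chain via Harbor Energy Co. → Stonebridge Realty LP (R1): 89% × 23% × 37% = 7.5739% of Larkspur Ventures LLC.
Chain via Oakhollow Media Ltd → Talon Logistics SA (R1): 31% × 21% × 11% = 0.7161% of Larkspur Ventures LLC.
Direct interest in Larkspur Ventures LLC: 4%.
Aggregating (R3): 3.1059% + 7.5739% + 0.7161% + 4% = 15.3959%.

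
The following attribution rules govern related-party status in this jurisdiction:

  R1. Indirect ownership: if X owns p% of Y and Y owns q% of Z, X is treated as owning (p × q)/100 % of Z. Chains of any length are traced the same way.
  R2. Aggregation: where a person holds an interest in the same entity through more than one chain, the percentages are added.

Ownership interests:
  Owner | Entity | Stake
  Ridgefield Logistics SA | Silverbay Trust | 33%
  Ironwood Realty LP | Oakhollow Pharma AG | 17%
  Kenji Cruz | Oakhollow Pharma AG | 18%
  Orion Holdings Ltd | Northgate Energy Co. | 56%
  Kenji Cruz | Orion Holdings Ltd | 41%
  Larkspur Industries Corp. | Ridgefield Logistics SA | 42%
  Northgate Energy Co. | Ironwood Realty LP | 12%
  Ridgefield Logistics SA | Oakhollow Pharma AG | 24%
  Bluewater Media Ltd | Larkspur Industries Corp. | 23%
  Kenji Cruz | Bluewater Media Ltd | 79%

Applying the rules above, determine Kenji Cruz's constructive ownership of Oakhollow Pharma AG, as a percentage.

Chain via Bluewater Media Ltd → Larkspur Industries Corp. → Ridgefield Logistics SA (R1): 79% × 23% × 42% × 24% = 1.831536% of Oakhollow Pharma AG.
Chain via Orion Holdings Ltd → Northgate Energy Co. → Ironwood Realty LP (R1): 41% × 56% × 12% × 17% = 0.468384% of Oakhollow Pharma AG.
Direct interest in Oakhollow Pharma AG: 18%.
Aggregating (R2): 1.831536% + 0.468384% + 18% = 20.29992%.

20.29992%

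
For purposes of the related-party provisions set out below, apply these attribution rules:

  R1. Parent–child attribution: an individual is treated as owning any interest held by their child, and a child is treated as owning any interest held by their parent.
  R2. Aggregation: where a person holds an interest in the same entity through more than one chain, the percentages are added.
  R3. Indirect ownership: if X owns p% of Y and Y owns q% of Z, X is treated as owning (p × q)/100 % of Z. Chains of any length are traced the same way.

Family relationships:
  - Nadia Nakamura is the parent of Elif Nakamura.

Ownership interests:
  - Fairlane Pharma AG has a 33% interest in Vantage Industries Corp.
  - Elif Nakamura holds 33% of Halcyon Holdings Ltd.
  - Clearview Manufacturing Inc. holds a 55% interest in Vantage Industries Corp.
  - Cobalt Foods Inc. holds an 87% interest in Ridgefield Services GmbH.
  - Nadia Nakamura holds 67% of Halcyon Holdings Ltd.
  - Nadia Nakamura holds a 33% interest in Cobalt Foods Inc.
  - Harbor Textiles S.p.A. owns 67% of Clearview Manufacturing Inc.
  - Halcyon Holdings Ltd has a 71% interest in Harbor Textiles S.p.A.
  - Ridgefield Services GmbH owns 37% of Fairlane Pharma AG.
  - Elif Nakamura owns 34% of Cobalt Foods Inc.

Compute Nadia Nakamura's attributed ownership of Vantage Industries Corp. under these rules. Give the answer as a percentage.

33.280709%

By parent–child attribution (R1), Nadia Nakamura is treated as also owning Elif Nakamura's interest in Halcyon Holdings Ltd, giving 67% + 33% = 100%.
By parent–child attribution (R1), Nadia Nakamura is treated as also owning Elif Nakamura's interest in Cobalt Foods Inc, giving 33% + 34% = 67%.
Chain via Halcyon Holdings Ltd → Harbor Textiles S.p.A. → Clearview Manufacturing Inc. (R3): 100% × 71% × 67% × 55% = 26.1635% of Vantage Industries Corp.
Chain via Cobalt Foods Inc. → Ridgefield Services GmbH → Fairlane Pharma AG (R3): 67% × 87% × 37% × 33% = 7.117209% of Vantage Industries Corp.
Aggregating (R2): 26.1635% + 7.117209% = 33.280709%.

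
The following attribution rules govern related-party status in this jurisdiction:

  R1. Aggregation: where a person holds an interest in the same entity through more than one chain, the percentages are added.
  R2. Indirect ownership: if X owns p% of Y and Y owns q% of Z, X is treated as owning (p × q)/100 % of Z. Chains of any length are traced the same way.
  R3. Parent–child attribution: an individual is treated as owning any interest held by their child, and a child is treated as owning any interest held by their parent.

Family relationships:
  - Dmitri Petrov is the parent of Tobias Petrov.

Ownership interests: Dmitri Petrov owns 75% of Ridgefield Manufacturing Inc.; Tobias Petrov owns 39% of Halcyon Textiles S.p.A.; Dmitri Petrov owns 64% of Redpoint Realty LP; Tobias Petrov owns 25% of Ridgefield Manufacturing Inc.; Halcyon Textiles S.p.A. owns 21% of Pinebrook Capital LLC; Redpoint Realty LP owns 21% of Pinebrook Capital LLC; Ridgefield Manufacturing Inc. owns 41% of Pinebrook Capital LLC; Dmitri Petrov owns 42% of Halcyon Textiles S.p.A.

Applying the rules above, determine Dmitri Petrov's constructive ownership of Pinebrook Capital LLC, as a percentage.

By parent–child attribution (R3), Dmitri Petrov is treated as also owning Tobias Petrov's interest in Ridgefield Manufacturing Inc, giving 75% + 25% = 100%.
By parent–child attribution (R3), Dmitri Petrov is treated as also owning Tobias Petrov's interest in Halcyon Textiles S.p.A, giving 42% + 39% = 81%.
Chain via Redpoint Realty LP (R2): 64% × 21% = 13.44% of Pinebrook Capital LLC.
Chain via Ridgefield Manufacturing Inc. (R2): 100% × 41% = 41% of Pinebrook Capital LLC.
Chain via Halcyon Textiles S.p.A. (R2): 81% × 21% = 17.01% of Pinebrook Capital LLC.
Aggregating (R1): 13.44% + 41% + 17.01% = 71.45%.

71.45%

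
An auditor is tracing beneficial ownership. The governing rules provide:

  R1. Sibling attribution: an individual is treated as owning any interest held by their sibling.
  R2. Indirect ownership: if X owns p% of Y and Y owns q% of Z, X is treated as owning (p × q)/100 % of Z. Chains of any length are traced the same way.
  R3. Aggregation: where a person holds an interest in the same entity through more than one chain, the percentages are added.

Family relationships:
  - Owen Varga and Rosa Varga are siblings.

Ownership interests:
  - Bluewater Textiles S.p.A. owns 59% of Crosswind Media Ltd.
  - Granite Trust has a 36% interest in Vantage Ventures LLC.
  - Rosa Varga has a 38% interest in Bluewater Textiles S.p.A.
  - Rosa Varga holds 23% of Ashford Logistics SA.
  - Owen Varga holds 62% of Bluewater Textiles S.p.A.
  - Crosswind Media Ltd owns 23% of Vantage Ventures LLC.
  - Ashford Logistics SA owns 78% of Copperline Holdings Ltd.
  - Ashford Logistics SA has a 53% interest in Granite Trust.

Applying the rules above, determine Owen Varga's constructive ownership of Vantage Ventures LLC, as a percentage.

17.9584%

By sibling attribution (R1), Owen Varga is treated as also owning Rosa Varga's interest in Bluewater Textiles S.p.A, giving 62% + 38% = 100%.
By sibling attribution (R1), Owen Varga is treated as owning Rosa Varga's 23% interest in Ashford Logistics SA.
Chain via Bluewater Textiles S.p.A. → Crosswind Media Ltd (R2): 100% × 59% × 23% = 13.57% of Vantage Ventures LLC.
Chain via Ashford Logistics SA → Granite Trust (R2): 23% × 53% × 36% = 4.3884% of Vantage Ventures LLC.
Aggregating (R3): 13.57% + 4.3884% = 17.9584%.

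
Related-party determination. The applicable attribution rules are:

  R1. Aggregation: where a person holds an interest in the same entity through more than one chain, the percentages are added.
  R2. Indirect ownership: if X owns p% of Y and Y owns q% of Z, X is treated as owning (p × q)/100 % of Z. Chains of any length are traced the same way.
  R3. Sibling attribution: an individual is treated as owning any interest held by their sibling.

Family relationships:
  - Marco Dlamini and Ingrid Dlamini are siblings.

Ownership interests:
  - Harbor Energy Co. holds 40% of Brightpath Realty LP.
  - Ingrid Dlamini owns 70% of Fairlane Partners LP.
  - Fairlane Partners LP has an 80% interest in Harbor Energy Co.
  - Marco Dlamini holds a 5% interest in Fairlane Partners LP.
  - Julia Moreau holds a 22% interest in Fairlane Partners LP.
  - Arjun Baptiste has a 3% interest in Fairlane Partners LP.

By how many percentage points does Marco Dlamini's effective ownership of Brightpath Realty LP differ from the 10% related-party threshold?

By sibling attribution (R3), Marco Dlamini is treated as also owning Ingrid Dlamini's interest in Fairlane Partners LP, giving 5% + 70% = 75%.
Chain via Fairlane Partners LP → Harbor Energy Co. (R2): 75% × 80% × 40% = 24% of Brightpath Realty LP.
24% exceeds the 10% threshold by 14 percentage points.

14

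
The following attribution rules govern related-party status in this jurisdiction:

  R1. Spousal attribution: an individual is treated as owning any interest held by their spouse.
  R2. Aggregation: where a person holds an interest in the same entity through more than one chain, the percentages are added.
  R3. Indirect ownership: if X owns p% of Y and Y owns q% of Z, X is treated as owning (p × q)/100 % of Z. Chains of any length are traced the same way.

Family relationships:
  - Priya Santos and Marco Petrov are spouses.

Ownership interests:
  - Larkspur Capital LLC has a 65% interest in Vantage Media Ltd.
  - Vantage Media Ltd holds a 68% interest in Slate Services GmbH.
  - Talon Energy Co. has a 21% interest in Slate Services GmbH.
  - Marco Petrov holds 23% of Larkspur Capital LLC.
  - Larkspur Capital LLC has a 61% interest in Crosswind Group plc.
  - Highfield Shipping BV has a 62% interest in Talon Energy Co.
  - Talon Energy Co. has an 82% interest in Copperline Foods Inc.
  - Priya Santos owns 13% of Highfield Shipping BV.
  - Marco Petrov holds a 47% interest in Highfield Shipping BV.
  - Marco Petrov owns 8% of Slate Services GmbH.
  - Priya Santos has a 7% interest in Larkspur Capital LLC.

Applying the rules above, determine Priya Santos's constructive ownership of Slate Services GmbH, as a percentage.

By spousal attribution (R1), Priya Santos is treated as also owning Marco Petrov's interest in Larkspur Capital LLC, giving 7% + 23% = 30%.
By spousal attribution (R1), Priya Santos is treated as also owning Marco Petrov's interest in Highfield Shipping BV, giving 13% + 47% = 60%.
By spousal attribution (R1), Priya Santos is treated as owning Marco Petrov's 8% interest in Slate Services GmbH.
Chain via Larkspur Capital LLC → Vantage Media Ltd (R3): 30% × 65% × 68% = 13.26% of Slate Services GmbH.
Chain via Highfield Shipping BV → Talon Energy Co. (R3): 60% × 62% × 21% = 7.812% of Slate Services GmbH.
Direct interest in Slate Services GmbH: 8%.
Aggregating (R2): 13.26% + 7.812% + 8% = 29.072%.

29.072%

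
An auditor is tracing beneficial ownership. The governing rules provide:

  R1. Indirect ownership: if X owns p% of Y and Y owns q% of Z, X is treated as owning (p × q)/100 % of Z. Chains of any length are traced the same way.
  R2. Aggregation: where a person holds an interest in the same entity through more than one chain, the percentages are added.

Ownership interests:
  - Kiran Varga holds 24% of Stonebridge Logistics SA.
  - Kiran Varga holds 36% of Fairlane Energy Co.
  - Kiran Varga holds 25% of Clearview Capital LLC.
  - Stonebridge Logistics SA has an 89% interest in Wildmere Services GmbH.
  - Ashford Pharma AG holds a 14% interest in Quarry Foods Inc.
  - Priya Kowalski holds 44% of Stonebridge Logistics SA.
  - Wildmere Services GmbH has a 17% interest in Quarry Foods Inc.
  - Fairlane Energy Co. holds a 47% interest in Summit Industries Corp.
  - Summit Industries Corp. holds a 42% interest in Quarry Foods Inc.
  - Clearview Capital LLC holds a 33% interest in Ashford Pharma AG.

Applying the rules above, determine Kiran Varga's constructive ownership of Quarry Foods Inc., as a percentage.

11.8926%

Chain via Stonebridge Logistics SA → Wildmere Services GmbH (R1): 24% × 89% × 17% = 3.6312% of Quarry Foods Inc.
Chain via Fairlane Energy Co. → Summit Industries Corp. (R1): 36% × 47% × 42% = 7.1064% of Quarry Foods Inc.
Chain via Clearview Capital LLC → Ashford Pharma AG (R1): 25% × 33% × 14% = 1.155% of Quarry Foods Inc.
Aggregating (R2): 3.6312% + 7.1064% + 1.155% = 11.8926%.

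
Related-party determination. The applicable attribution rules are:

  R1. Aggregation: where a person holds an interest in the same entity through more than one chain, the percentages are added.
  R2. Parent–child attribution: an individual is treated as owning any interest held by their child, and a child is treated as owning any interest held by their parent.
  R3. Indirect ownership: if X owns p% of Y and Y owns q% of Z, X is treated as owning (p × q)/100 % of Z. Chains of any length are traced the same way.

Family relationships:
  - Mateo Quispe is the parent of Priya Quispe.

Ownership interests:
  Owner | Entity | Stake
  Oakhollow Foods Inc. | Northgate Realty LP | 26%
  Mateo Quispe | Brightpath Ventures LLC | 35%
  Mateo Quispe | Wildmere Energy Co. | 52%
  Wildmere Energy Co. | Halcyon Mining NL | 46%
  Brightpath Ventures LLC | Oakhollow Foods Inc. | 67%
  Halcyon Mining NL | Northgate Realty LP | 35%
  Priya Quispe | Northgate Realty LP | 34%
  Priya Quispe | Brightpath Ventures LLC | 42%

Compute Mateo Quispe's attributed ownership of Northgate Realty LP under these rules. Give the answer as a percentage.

By parent–child attribution (R2), Mateo Quispe is treated as also owning Priya Quispe's interest in Brightpath Ventures LLC, giving 35% + 42% = 77%.
By parent–child attribution (R2), Mateo Quispe is treated as owning Priya Quispe's 34% interest in Northgate Realty LP.
Chain via Wildmere Energy Co. → Halcyon Mining NL (R3): 52% × 46% × 35% = 8.372% of Northgate Realty LP.
Chain via Brightpath Ventures LLC → Oakhollow Foods Inc. (R3): 77% × 67% × 26% = 13.4134% of Northgate Realty LP.
Direct interest in Northgate Realty LP: 34%.
Aggregating (R1): 8.372% + 13.4134% + 34% = 55.7854%.

55.7854%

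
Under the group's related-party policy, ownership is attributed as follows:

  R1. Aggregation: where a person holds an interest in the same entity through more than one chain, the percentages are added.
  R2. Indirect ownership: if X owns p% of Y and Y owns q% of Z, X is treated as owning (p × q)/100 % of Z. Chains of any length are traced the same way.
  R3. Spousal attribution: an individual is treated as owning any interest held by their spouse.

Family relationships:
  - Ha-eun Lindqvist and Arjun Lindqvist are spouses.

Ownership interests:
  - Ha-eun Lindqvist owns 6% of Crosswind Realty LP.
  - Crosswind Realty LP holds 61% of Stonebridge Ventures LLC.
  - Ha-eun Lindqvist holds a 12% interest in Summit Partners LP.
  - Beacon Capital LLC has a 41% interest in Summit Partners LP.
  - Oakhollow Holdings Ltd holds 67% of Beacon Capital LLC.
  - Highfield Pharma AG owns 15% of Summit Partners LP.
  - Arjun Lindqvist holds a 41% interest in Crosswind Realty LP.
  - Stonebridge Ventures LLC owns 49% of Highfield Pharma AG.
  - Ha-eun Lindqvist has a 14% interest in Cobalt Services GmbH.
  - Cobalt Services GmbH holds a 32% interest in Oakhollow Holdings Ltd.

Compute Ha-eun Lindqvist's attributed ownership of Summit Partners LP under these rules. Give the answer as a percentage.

By spousal attribution (R3), Ha-eun Lindqvist is treated as also owning Arjun Lindqvist's interest in Crosswind Realty LP, giving 6% + 41% = 47%.
Chain via Crosswind Realty LP → Stonebridge Ventures LLC → Highfield Pharma AG (R2): 47% × 61% × 49% × 15% = 2.107245% of Summit Partners LP.
Chain via Cobalt Services GmbH → Oakhollow Holdings Ltd → Beacon Capital LLC (R2): 14% × 32% × 67% × 41% = 1.230656% of Summit Partners LP.
Direct interest in Summit Partners LP: 12%.
Aggregating (R1): 2.107245% + 1.230656% + 12% = 15.337901%.

15.337901%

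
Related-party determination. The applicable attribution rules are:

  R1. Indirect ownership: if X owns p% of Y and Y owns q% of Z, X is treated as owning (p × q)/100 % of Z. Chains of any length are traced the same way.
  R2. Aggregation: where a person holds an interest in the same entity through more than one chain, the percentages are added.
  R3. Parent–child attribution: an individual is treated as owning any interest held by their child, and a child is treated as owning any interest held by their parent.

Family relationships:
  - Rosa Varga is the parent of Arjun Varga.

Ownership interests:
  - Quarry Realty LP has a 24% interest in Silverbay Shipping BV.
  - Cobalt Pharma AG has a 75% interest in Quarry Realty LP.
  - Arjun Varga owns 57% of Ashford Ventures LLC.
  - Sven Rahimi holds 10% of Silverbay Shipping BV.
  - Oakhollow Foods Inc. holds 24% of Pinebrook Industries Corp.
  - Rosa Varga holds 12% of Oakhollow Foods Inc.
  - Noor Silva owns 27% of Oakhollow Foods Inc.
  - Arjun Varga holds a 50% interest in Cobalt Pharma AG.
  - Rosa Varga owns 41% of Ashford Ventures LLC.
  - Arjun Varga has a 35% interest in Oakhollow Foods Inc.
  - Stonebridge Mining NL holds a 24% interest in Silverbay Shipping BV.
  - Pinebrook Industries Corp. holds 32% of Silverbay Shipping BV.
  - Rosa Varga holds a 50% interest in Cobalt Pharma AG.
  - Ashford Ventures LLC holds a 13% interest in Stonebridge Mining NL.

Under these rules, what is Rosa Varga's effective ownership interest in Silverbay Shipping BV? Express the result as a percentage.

By parent–child attribution (R3), Rosa Varga is treated as also owning Arjun Varga's interest in Ashford Ventures LLC, giving 41% + 57% = 98%.
By parent–child attribution (R3), Rosa Varga is treated as also owning Arjun Varga's interest in Oakhollow Foods Inc, giving 12% + 35% = 47%.
By parent–child attribution (R3), Rosa Varga is treated as also owning Arjun Varga's interest in Cobalt Pharma AG, giving 50% + 50% = 100%.
Chain via Ashford Ventures LLC → Stonebridge Mining NL (R1): 98% × 13% × 24% = 3.0576% of Silverbay Shipping BV.
Chain via Oakhollow Foods Inc. → Pinebrook Industries Corp. (R1): 47% × 24% × 32% = 3.6096% of Silverbay Shipping BV.
Chain via Cobalt Pharma AG → Quarry Realty LP (R1): 100% × 75% × 24% = 18% of Silverbay Shipping BV.
Aggregating (R2): 3.0576% + 3.6096% + 18% = 24.6672%.

24.6672%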